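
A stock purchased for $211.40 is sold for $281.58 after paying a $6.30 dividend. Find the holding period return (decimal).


Formula: HPR = (P1 - P0 + D) / P0
Gain: $281.58 - $211.40 + $6.30 = $76.48
HPR = $76.48 / $211.40 = 0.3618

0.3618


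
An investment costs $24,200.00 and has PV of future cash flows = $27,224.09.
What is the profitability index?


Formula: PI = PV(cash flows) / initial investment
Substituting: PI = $27,224.09 / $24,200.00
PI = 1.125

1.125


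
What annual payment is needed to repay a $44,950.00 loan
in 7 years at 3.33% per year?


Formula: PMT = PV * r / (1 - (1+r)^(-n))
Denominator: 1 - (1 + 0.0333)^(-7) = 0.204912
Numerator: $44,950.00 * 0.0333 = 1496.835
PMT = 1496.835 / 0.204912 = $7,304.76

$7,304.76


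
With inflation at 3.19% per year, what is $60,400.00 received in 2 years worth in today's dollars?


Formula: Real value = nominal / (1 + inflation)^years
Price level: (1 + 0.0319)^2 = 1.064818
Real value = $60,400.00 / 1.064818 = $56,723.33

$56,723.33


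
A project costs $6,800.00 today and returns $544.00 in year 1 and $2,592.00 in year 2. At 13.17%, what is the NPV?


Formula: NPV = C0 + C1/(1+r) + C2/(1+r)^2
Discount C1: $544.00 / (1 + 0.1317) = $480.69
Discount C2: $2,592.00 / (1 + 0.1317)^2 = $2,023.82
NPV = -$6,800.00 + $480.69 + $2,023.82 = -$4,295.48

-$4,295.48


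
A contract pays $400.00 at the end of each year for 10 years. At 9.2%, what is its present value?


Formula: PV = PMT * (1 - (1+r)^(-n)) / r
Discount factor: (1 + 0.092)^(-10) = 0.414738
Bracket: 1 - 0.414738 = 0.585262
PV = $400.00 * 0.585262 / 0.092 = $2,544.62

$2,544.62


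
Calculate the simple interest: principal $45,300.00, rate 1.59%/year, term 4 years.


Formula: I = P * r * t
Substituting: I = $45,300.00 * 0.0159 * 4
Step: I = $45,300.00 * 0.0636
I = $2,881.08

$2,881.08


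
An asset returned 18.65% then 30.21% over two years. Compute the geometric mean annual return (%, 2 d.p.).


Formula: Geometric mean = ((1+r1)*(1+r2))^(1/2) - 1
Product: (1 + 0.1865) * (1 + 0.3021) = 1.1865 * 1.3021 = 1.544942
Square root: 1.544942^0.5 = 1.242957
Geometric mean = 1.242957 - 1 = 0.242957
As percentage: 24.30%

24.30%


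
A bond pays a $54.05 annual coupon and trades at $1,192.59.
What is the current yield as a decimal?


Formula: Current yield = annual coupon / price
Substituting: CY = $54.05 / $1,192.59
CY = 0.045322

0.045322


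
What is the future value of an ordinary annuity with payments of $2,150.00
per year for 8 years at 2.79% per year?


Formula: FV = PMT * ((1+r)^n - 1) / r
Growth factor: (1 + 0.0279)^8 = 1.246255
Numerator: 1.246255 - 1 = 0.246255
FV = $2,150.00 * 0.246255 / 0.0279 = $18,976.64

$18,976.64


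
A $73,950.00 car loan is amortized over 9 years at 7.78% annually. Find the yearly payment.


Formula: PMT = PV * r / (1 - (1+r)^(-n))
Denominator: 1 - (1 + 0.0778)^(-9) = 0.490486
Numerator: $73,950.00 * 0.0778 = 5753.31
PMT = 5753.31 / 0.490486 = $11,729.82

$11,729.82


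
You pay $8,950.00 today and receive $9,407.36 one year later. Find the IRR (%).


Formula: IRR = C1/C0 - 1
Substituting: IRR = $9,407.36 / $8,950.00 - 1
Ratio: 1.051102 - 1 = 0.051102
IRR = 5.1102%

5.1102%


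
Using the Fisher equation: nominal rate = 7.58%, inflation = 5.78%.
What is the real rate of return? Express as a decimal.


Formula: (1 + r_real) = (1 + r_nom) / (1 + inflation)
Substituting: (1 + r_real) = 1.0758 / 1.0578
(1 + r_real) = 1.017016
r_real = 1.017016 - 1 = 0.017016

0.017016


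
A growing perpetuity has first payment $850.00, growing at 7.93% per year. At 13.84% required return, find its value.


Formula: PV = C / (r - g)
Spread: r - g = 0.1384 - 0.0793 = 0.0591
Substituting: PV = $850.00 / 0.0591
PV = $14,382.40

$14,382.40


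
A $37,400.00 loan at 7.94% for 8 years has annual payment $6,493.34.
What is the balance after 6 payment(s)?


Formula: Balance = PV*(1+r)^k - PMT*((1+r)^k - 1)/r
Growth: (1 + 0.0794)^6 = 1.581592
Accumulated factor: ((1+r)^k - 1)/r = 7.324837
Balance = $37,400.00 * 1.581592 - $6,493.34 * 7.324837
Balance = $11,588.88

$11,588.88


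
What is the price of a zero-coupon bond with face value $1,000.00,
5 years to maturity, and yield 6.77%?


Formula: Price = FV / (1 + r)^n
Substituting: Price = $1,000.00 / (1 + 0.0677)^5
Discount factor: (1.0677)^5 = 1.387542
Price = $1,000.00 / 1.387542 = $720.70

$720.70


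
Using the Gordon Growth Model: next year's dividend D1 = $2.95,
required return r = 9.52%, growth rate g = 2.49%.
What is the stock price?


Formula: P = D1 / (r - g)
Spread: r - g = 0.0952 - 0.0249 = 0.0703
Substituting: P = $2.95 / 0.0703
P = $41.96

$41.96


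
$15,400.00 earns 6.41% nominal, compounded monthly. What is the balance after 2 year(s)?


Formula: FV = P * (1 + r/m)^(m*t)
Period rate: r/m = 0.0641 / 12 = 0.005342
Total periods: m*t = 12 * 2 = 24
Growth factor: (1 + 0.005342)^24 = 1.136393
FV = $15,400.00 * 1.136393 = $17,500.45

$17,500.45


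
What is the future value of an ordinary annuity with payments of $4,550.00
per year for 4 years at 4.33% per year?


Formula: FV = PMT * ((1+r)^n - 1) / r
Growth factor: (1 + 0.0433)^4 = 1.184778
Numerator: 1.184778 - 1 = 0.184778
FV = $4,550.00 * 0.184778 / 0.0433 = $19,416.58

$19,416.58


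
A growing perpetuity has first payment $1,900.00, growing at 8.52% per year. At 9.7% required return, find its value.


Formula: PV = C / (r - g)
Spread: r - g = 0.097 - 0.0852 = 0.0118
Substituting: PV = $1,900.00 / 0.0118
PV = $161,016.95

$161,016.95


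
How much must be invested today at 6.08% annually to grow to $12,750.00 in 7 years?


Formula: PV = FV / (1 + r)^n
Substituting: PV = $12,750.00 / (1 + 0.0608)^7
Discount factor: (1.0608)^7 = 1.511592
PV = $12,750.00 / 1.511592 = $8,434.82

$8,434.82


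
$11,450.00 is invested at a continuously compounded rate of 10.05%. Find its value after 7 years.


Formula: FV = P * e^(r*t)
Exponent: r*t = 0.1005 * 7 = 0.7035
e^(0.7035) = 2.020813
FV = $11,450.00 * 2.020813 = $23,138.31

$23,138.31


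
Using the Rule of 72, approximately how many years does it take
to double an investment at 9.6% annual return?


Formula: Years ≈ 72 / r
Substituting: Years ≈ 72 / 9.6
Years ≈ 7.5

7.5 years


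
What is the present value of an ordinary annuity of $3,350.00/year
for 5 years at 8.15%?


Formula: PV = PMT * (1 - (1+r)^(-n)) / r
Discount factor: (1 + 0.0815)^(-5) = 0.675877
Bracket: 1 - 0.675877 = 0.324123
PV = $3,350.00 * 0.324123 / 0.0815 = $13,322.87

$13,322.87


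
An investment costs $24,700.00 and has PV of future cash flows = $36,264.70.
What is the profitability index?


Formula: PI = PV(cash flows) / initial investment
Substituting: PI = $36,264.70 / $24,700.00
PI = 1.4682

1.4682


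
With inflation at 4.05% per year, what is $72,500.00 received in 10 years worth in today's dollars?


Formula: Real value = nominal / (1 + inflation)^years
Price level: (1 + 0.0405)^10 = 1.487376
Real value = $72,500.00 / 1.487376 = $48,743.55

$48,743.55


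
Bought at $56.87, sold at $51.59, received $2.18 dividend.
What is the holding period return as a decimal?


Formula: HPR = (P1 - P0 + D) / P0
Gain: $51.59 - $56.87 + $2.18 = -$3.10
HPR = -$3.10 / $56.87 = -0.0545

-0.0545


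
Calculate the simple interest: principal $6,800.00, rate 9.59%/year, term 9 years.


Formula: I = P * r * t
Substituting: I = $6,800.00 * 0.0959 * 9
Step: I = $6,800.00 * 0.8631
I = $5,869.08

$5,869.08


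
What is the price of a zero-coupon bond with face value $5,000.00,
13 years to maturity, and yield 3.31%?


Formula: Price = FV / (1 + r)^n
Substituting: Price = $5,000.00 / (1 + 0.0331)^13
Discount factor: (1.0331)^13 = 1.527041
Price = $5,000.00 / 1.527041 = $3,274.31

$3,274.31


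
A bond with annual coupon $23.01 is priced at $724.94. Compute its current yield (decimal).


Formula: Current yield = annual coupon / price
Substituting: CY = $23.01 / $724.94
CY = 0.031741

0.031741


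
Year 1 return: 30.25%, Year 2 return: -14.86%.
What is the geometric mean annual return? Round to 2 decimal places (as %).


Formula: Geometric mean = ((1+r1)*(1+r2))^(1/2) - 1
Product: (1 + 0.3025) * (1 + -0.1486) = 1.3025 * 0.8514 = 1.108948
Square root: 1.108948^0.5 = 1.053066
Geometric mean = 1.053066 - 1 = 0.053066
As percentage: 5.31%

5.31%


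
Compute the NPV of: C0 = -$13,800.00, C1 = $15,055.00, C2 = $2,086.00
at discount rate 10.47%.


Formula: NPV = C0 + C1/(1+r) + C2/(1+r)^2
Discount C1: $15,055.00 / (1 + 0.1047) = $13,628.13
Discount C2: $2,086.00 / (1 + 0.1047)^2 = $1,709.33
NPV = -$13,800.00 + $13,628.13 + $1,709.33 = $1,537.46

$1,537.46


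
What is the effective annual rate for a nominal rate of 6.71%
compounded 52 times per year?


Formula: EAR = (1 + r/m)^m - 1
Period rate: r/m = 0.0671 / 52 = 0.00129
Compounding: (1 + 0.00129)^52 = 1.069356
EAR = 1.069356 - 1 = 0.069356

0.069356


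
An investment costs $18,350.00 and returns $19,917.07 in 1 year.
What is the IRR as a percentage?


Formula: IRR = C1/C0 - 1
Substituting: IRR = $19,917.07 / $18,350.00 - 1
Ratio: 1.085399 - 1 = 0.085399
IRR = 8.5399%

8.5399%


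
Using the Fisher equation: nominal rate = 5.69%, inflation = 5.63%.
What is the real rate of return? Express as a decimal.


Formula: (1 + r_real) = (1 + r_nom) / (1 + inflation)
Substituting: (1 + r_real) = 1.0569 / 1.0563
(1 + r_real) = 1.000568
r_real = 1.000568 - 1 = 0.000568

0.000568


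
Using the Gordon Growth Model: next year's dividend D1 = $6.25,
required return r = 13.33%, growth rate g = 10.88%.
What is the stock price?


Formula: P = D1 / (r - g)
Spread: r - g = 0.1333 - 0.1088 = 0.0245
Substituting: P = $6.25 / 0.0245
P = $255.10

$255.10


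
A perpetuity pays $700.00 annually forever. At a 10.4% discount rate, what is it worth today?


Formula: PV = C / r
Substituting: PV = $700.00 / 0.104
PV = $6,730.77

$6,730.77


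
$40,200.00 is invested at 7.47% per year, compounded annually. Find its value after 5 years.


Formula: FV = P * (1 + r)^n
Substituting: FV = $40,200.00 * (1 + 0.0747)^5
Growth factor: (1.0747)^5 = 1.433627
FV = $40,200.00 * 1.433627 = $57,631.82

$57,631.82


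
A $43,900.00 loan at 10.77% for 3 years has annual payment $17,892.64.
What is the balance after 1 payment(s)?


Formula: Balance = PV*(1+r)^k - PMT*((1+r)^k - 1)/r
Growth: (1 + 0.1077)^1 = 1.1077
Accumulated factor: ((1+r)^k - 1)/r = 1.0
Balance = $43,900.00 * 1.1077 - $17,892.64 * 1.0
Balance = $30,735.39

$30,735.39


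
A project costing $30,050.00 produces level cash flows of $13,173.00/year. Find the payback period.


Formula: Payback = investment / annual cash flow
Substituting: Payback = $30,050.00 / $13,173.00
Payback = 2.2812 years

2.2812 years


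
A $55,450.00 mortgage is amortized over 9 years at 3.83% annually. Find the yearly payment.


Formula: PMT = PV * r / (1 - (1+r)^(-n))
Denominator: 1 - (1 + 0.0383)^(-9) = 0.286992
Numerator: $55,450.00 * 0.0383 = 2123.735
PMT = 2123.735 / 0.286992 = $7,399.98

$7,399.98


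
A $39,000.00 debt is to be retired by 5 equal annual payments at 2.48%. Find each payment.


Formula: PMT = PV * r / (1 - (1+r)^(-n))
Denominator: 1 - (1 + 0.0248)^(-5) = 0.115283
Numerator: $39,000.00 * 0.0248 = 967.2
PMT = 967.2 / 0.115283 = $8,389.80

$8,389.80


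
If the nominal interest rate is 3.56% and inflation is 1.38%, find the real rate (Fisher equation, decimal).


Formula: (1 + r_real) = (1 + r_nom) / (1 + inflation)
Substituting: (1 + r_real) = 1.0356 / 1.0138
(1 + r_real) = 1.021503
r_real = 1.021503 - 1 = 0.021503

0.021503


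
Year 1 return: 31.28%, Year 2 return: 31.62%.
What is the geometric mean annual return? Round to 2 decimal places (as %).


Formula: Geometric mean = ((1+r1)*(1+r2))^(1/2) - 1
Product: (1 + 0.3128) * (1 + 0.3162) = 1.3128 * 1.3162 = 1.727907
Square root: 1.727907^0.5 = 1.314499
Geometric mean = 1.314499 - 1 = 0.314499
As percentage: 31.45%

31.45%


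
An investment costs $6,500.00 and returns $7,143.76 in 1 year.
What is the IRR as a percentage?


Formula: IRR = C1/C0 - 1
Substituting: IRR = $7,143.76 / $6,500.00 - 1
Ratio: 1.09904 - 1 = 0.09904
IRR = 9.904%

9.904%


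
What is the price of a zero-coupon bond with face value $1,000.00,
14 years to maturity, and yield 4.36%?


Formula: Price = FV / (1 + r)^n
Substituting: Price = $1,000.00 / (1 + 0.0436)^14
Discount factor: (1.0436)^14 = 1.817511
Price = $1,000.00 / 1.817511 = $550.20

$550.20


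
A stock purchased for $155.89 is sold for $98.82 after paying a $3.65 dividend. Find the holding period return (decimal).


Formula: HPR = (P1 - P0 + D) / P0
Gain: $98.82 - $155.89 + $3.65 = -$53.42
HPR = -$53.42 / $155.89 = -0.3427

-0.3427


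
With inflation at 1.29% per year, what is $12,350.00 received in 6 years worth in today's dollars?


Formula: Real value = nominal / (1 + inflation)^years
Price level: (1 + 0.0129)^6 = 1.07994
Real value = $12,350.00 / 1.07994 = $11,435.83

$11,435.83


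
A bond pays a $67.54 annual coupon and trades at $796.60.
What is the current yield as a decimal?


Formula: Current yield = annual coupon / price
Substituting: CY = $67.54 / $796.60
CY = 0.084785

0.084785


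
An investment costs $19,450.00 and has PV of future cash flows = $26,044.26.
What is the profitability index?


Formula: PI = PV(cash flows) / initial investment
Substituting: PI = $26,044.26 / $19,450.00
PI = 1.339

1.339


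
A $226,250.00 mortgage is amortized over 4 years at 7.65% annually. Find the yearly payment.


Formula: PMT = PV * r / (1 - (1+r)^(-n))
Denominator: 1 - (1 + 0.0765)^(-4) = 0.255364
Numerator: $226,250.00 * 0.0765 = 17308.125
PMT = 17308.125 / 0.255364 = $67,778.17

$67,778.17


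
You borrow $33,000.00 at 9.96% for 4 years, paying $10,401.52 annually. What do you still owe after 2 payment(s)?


Formula: Balance = PV*(1+r)^k - PMT*((1+r)^k - 1)/r
Growth: (1 + 0.0996)^2 = 1.20912
Accumulated factor: ((1+r)^k - 1)/r = 2.0996
Balance = $33,000.00 * 1.20912 - $10,401.52 * 2.0996
Balance = $18,061.93

$18,061.93


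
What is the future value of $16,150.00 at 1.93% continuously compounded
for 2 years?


Formula: FV = P * e^(r*t)
Exponent: r*t = 0.0193 * 2 = 0.0386
e^(0.0386) = 1.039355
FV = $16,150.00 * 1.039355 = $16,785.58

$16,785.58


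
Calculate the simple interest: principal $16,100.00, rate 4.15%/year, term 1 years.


Formula: I = P * r * t
Substituting: I = $16,100.00 * 0.0415 * 1
Step: I = $16,100.00 * 0.0415
I = $668.15

$668.15


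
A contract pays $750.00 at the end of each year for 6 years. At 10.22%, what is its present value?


Formula: PV = PMT * (1 - (1+r)^(-n)) / r
Discount factor: (1 + 0.1022)^(-6) = 0.557747
Bracket: 1 - 0.557747 = 0.442253
PV = $750.00 * 0.442253 / 0.1022 = $3,245.49

$3,245.49


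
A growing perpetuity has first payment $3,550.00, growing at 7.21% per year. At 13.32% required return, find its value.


Formula: PV = C / (r - g)
Spread: r - g = 0.1332 - 0.0721 = 0.0611
Substituting: PV = $3,550.00 / 0.0611
PV = $58,101.47

$58,101.47


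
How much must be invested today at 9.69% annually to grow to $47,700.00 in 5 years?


Formula: PV = FV / (1 + r)^n
Substituting: PV = $47,700.00 / (1 + 0.0969)^5
Discount factor: (1.0969)^5 = 1.587944
PV = $47,700.00 / 1.587944 = $30,038.84

$30,038.84


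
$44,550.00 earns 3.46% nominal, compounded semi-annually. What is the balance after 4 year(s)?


Formula: FV = P * (1 + r/m)^(m*t)
Period rate: r/m = 0.0346 / 2 = 0.0173
Total periods: m*t = 2 * 4 = 8
Growth factor: (1 + 0.0173)^8 = 1.147076
FV = $44,550.00 * 1.147076 = $51,102.25

$51,102.25


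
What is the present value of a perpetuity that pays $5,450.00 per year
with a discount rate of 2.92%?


Formula: PV = C / r
Substituting: PV = $5,450.00 / 0.0292
PV = $186,643.84

$186,643.84


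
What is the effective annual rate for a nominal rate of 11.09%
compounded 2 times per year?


Formula: EAR = (1 + r/m)^m - 1
Period rate: r/m = 0.1109 / 2 = 0.05545
Compounding: (1 + 0.05545)^2 = 1.113975
EAR = 1.113975 - 1 = 0.113975

0.113975


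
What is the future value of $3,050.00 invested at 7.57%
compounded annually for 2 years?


Formula: FV = P * (1 + r)^n
Substituting: FV = $3,050.00 * (1 + 0.0757)^2
Growth factor: (1.0757)^2 = 1.15713
FV = $3,050.00 * 1.15713 = $3,529.25

$3,529.25


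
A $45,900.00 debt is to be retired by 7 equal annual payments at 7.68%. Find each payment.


Formula: PMT = PV * r / (1 - (1+r)^(-n))
Denominator: 1 - (1 + 0.0768)^(-7) = 0.404263
Numerator: $45,900.00 * 0.0768 = 3525.12
PMT = 3525.12 / 0.404263 = $8,719.87

$8,719.87


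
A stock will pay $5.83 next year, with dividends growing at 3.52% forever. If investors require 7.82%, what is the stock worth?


Formula: P = D1 / (r - g)
Spread: r - g = 0.0782 - 0.0352 = 0.043
Substituting: P = $5.83 / 0.043
P = $135.58

$135.58


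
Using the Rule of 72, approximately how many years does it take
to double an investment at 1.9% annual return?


Formula: Years ≈ 72 / r
Substituting: Years ≈ 72 / 1.9
Years ≈ 37.9

37.9 years


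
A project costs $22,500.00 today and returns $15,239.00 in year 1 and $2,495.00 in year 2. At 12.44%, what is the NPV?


Formula: NPV = C0 + C1/(1+r) + C2/(1+r)^2
Discount C1: $15,239.00 / (1 + 0.1244) = $13,553.01
Discount C2: $2,495.00 / (1 + 0.1244)^2 = $1,973.46
NPV = -$22,500.00 + $13,553.01 + $1,973.46 = -$6,973.53

-$6,973.53


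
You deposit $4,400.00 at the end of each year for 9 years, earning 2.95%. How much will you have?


Formula: FV = PMT * ((1+r)^n - 1) / r
Growth factor: (1 + 0.0295)^9 = 1.299084
Numerator: 1.299084 - 1 = 0.299084
FV = $4,400.00 * 0.299084 / 0.0295 = $44,609.11

$44,609.11


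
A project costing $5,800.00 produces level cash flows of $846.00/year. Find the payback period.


Formula: Payback = investment / annual cash flow
Substituting: Payback = $5,800.00 / $846.00
Payback = 6.8558 years

6.8558 years


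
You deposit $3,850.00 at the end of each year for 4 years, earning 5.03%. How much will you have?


Formula: FV = PMT * ((1+r)^n - 1) / r
Growth factor: (1 + 0.0503)^4 = 1.216896
Numerator: 1.216896 - 1 = 0.216896
FV = $3,850.00 * 0.216896 / 0.0503 = $16,601.38

$16,601.38


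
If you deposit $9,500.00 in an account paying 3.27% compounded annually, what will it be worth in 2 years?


Formula: FV = P * (1 + r)^n
Substituting: FV = $9,500.00 * (1 + 0.0327)^2
Growth factor: (1.0327)^2 = 1.066469
FV = $9,500.00 * 1.066469 = $10,131.46

$10,131.46


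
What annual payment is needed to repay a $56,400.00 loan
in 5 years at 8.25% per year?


Formula: PMT = PV * r / (1 - (1+r)^(-n))
Denominator: 1 - (1 + 0.0825)^(-5) = 0.32724
Numerator: $56,400.00 * 0.0825 = 4653.0
PMT = 4653.0 / 0.32724 = $14,218.94

$14,218.94


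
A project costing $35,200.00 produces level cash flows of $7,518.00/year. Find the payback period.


Formula: Payback = investment / annual cash flow
Substituting: Payback = $35,200.00 / $7,518.00
Payback = 4.6821 years

4.6821 years


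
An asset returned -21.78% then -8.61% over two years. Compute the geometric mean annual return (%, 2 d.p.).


Formula: Geometric mean = ((1+r1)*(1+r2))^(1/2) - 1
Product: (1 + -0.2178) * (1 + -0.0861) = 0.7822 * 0.9139 = 0.714853
Square root: 0.714853^0.5 = 0.84549
Geometric mean = 0.84549 - 1 = -0.15451
As percentage: -15.45%

-15.45%


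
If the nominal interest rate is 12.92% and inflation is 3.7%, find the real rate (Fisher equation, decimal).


Formula: (1 + r_real) = (1 + r_nom) / (1 + inflation)
Substituting: (1 + r_real) = 1.1292 / 1.037
(1 + r_real) = 1.08891
r_real = 1.08891 - 1 = 0.08891

0.08891


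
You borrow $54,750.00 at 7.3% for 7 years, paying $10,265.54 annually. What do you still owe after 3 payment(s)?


Formula: Balance = PV*(1+r)^k - PMT*((1+r)^k - 1)/r
Growth: (1 + 0.073)^3 = 1.235376
Accumulated factor: ((1+r)^k - 1)/r = 3.224329
Balance = $54,750.00 * 1.235376 - $10,265.54 * 3.224329
Balance = $34,537.36

$34,537.36


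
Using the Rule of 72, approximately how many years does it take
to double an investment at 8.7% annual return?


Formula: Years ≈ 72 / r
Substituting: Years ≈ 72 / 8.7
Years ≈ 8.3

8.3 years


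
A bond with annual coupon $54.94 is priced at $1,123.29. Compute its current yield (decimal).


Formula: Current yield = annual coupon / price
Substituting: CY = $54.94 / $1,123.29
CY = 0.04891

0.04891


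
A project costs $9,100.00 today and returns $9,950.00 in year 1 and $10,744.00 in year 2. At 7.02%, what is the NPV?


Formula: NPV = C0 + C1/(1+r) + C2/(1+r)^2
Discount C1: $9,950.00 / (1 + 0.0702) = $9,297.33
Discount C2: $10,744.00 / (1 + 0.0702)^2 = $9,380.72
NPV = -$9,100.00 + $9,297.33 + $9,380.72 = $9,578.05

$9,578.05


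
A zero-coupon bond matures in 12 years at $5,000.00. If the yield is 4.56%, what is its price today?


Formula: Price = FV / (1 + r)^n
Substituting: Price = $5,000.00 / (1 + 0.0456)^12
Discount factor: (1.0456)^12 = 1.707603
Price = $5,000.00 / 1.707603 = $2,928.08

$2,928.08


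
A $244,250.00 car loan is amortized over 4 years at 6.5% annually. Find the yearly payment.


Formula: PMT = PV * r / (1 - (1+r)^(-n))
Denominator: 1 - (1 + 0.065)^(-4) = 0.222677
Numerator: $244,250.00 * 0.065 = 15876.25
PMT = 15876.25 / 0.222677 = $71,297.24

$71,297.24


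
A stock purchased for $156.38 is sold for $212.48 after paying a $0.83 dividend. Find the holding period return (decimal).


Formula: HPR = (P1 - P0 + D) / P0
Gain: $212.48 - $156.38 + $0.83 = $56.93
HPR = $56.93 / $156.38 = 0.364

0.364


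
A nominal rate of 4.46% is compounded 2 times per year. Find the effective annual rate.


Formula: EAR = (1 + r/m)^m - 1
Period rate: r/m = 0.0446 / 2 = 0.0223
Compounding: (1 + 0.0223)^2 = 1.045097
EAR = 1.045097 - 1 = 0.045097

0.045097


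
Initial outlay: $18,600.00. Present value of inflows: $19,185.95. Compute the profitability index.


Formula: PI = PV(cash flows) / initial investment
Substituting: PI = $19,185.95 / $18,600.00
PI = 1.0315

1.0315


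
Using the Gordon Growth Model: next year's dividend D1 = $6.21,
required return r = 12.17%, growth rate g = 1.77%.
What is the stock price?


Formula: P = D1 / (r - g)
Spread: r - g = 0.1217 - 0.0177 = 0.104
Substituting: P = $6.21 / 0.104
P = $59.71

$59.71


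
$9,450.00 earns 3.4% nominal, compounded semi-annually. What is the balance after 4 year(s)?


Formula: FV = P * (1 + r/m)^(m*t)
Period rate: r/m = 0.034 / 2 = 0.017
Total periods: m*t = 2 * 4 = 8
Growth factor: (1 + 0.017)^8 = 1.144373
FV = $9,450.00 * 1.144373 = $10,814.33

$10,814.33


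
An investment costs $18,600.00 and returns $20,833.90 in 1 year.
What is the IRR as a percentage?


Formula: IRR = C1/C0 - 1
Substituting: IRR = $20,833.90 / $18,600.00 - 1
Ratio: 1.120102 - 1 = 0.120102
IRR = 12.0102%

12.0102%


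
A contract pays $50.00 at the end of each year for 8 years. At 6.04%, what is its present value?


Formula: PV = PMT * (1 - (1+r)^(-n)) / r
Discount factor: (1 + 0.0604)^(-8) = 0.625522
Bracket: 1 - 0.625522 = 0.374478
PV = $50.00 * 0.374478 / 0.0604 = $310.00

$310.00


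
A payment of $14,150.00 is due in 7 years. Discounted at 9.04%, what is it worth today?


Formula: PV = FV / (1 + r)^n
Substituting: PV = $14,150.00 / (1 + 0.0904)^7
Discount factor: (1.0904)^7 = 1.83274
PV = $14,150.00 / 1.83274 = $7,720.68

$7,720.68


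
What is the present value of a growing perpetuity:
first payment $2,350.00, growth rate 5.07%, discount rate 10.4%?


Formula: PV = C / (r - g)
Spread: r - g = 0.104 - 0.0507 = 0.0533
Substituting: PV = $2,350.00 / 0.0533
PV = $44,090.06

$44,090.06


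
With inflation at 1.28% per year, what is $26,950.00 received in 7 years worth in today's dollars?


Formula: Real value = nominal / (1 + inflation)^years
Price level: (1 + 0.0128)^7 = 1.093115
Real value = $26,950.00 / 1.093115 = $24,654.31

$24,654.31


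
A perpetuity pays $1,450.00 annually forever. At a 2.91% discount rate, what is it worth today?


Formula: PV = C / r
Substituting: PV = $1,450.00 / 0.0291
PV = $49,828.18

$49,828.18


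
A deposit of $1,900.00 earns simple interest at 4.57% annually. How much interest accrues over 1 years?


Formula: I = P * r * t
Substituting: I = $1,900.00 * 0.0457 * 1
Step: I = $1,900.00 * 0.0457
I = $86.83

$86.83


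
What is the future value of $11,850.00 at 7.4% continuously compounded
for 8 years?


Formula: FV = P * e^(r*t)
Exponent: r*t = 0.074 * 8 = 0.592
e^(0.592) = 1.8076
FV = $11,850.00 * 1.8076 = $21,420.06

$21,420.06


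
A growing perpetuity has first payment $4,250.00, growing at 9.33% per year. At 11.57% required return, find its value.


Formula: PV = C / (r - g)
Spread: r - g = 0.1157 - 0.0933 = 0.0224
Substituting: PV = $4,250.00 / 0.0224
PV = $189,732.14

$189,732.14


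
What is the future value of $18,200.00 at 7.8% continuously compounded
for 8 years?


Formula: FV = P * e^(r*t)
Exponent: r*t = 0.078 * 8 = 0.624
e^(0.624) = 1.866379
FV = $18,200.00 * 1.866379 = $33,968.09

$33,968.09


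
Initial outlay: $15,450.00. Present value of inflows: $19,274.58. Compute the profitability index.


Formula: PI = PV(cash flows) / initial investment
Substituting: PI = $19,274.58 / $15,450.00
PI = 1.2475

1.2475


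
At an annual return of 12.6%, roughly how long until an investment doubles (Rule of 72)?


Formula: Years ≈ 72 / r
Substituting: Years ≈ 72 / 12.6
Years ≈ 5.7

5.7 years


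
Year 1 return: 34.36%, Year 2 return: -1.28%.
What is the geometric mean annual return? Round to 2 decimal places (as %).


Formula: Geometric mean = ((1+r1)*(1+r2))^(1/2) - 1
Product: (1 + 0.3436) * (1 + -0.0128) = 1.3436 * 0.9872 = 1.326402
Square root: 1.326402^0.5 = 1.151695
Geometric mean = 1.151695 - 1 = 0.151695
As percentage: 15.17%

15.17%


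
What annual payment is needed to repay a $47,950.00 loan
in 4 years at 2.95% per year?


Formula: PMT = PV * r / (1 - (1+r)^(-n))
Denominator: 1 - (1 + 0.0295)^(-4) = 0.109786
Numerator: $47,950.00 * 0.0295 = 1414.525
PMT = 1414.525 / 0.109786 = $12,884.43

$12,884.43


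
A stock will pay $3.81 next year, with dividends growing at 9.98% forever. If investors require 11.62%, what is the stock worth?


Formula: P = D1 / (r - g)
Spread: r - g = 0.1162 - 0.0998 = 0.0164
Substituting: P = $3.81 / 0.0164
P = $232.32

$232.32


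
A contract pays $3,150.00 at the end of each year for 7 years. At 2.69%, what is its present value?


Formula: PV = PMT * (1 - (1+r)^(-n)) / r
Discount factor: (1 + 0.0269)^(-7) = 0.83043
Bracket: 1 - 0.83043 = 0.16957
PV = $3,150.00 * 0.16957 / 0.0269 = $19,856.73

$19,856.73


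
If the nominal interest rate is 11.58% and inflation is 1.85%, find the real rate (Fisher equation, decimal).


Formula: (1 + r_real) = (1 + r_nom) / (1 + inflation)
Substituting: (1 + r_real) = 1.1158 / 1.0185
(1 + r_real) = 1.095533
r_real = 1.095533 - 1 = 0.095533

0.095533


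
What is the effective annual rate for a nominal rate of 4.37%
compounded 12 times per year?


Formula: EAR = (1 + r/m)^m - 1
Period rate: r/m = 0.0437 / 12 = 0.003642
Compounding: (1 + 0.003642)^12 = 1.044586
EAR = 1.044586 - 1 = 0.044586

0.044586


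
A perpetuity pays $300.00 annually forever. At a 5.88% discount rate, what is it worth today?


Formula: PV = C / r
Substituting: PV = $300.00 / 0.0588
PV = $5,102.04

$5,102.04


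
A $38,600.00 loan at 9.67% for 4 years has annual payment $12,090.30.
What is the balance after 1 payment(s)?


Formula: Balance = PV*(1+r)^k - PMT*((1+r)^k - 1)/r
Growth: (1 + 0.0967)^1 = 1.0967
Accumulated factor: ((1+r)^k - 1)/r = 1.0
Balance = $38,600.00 * 1.0967 - $12,090.30 * 1.0
Balance = $30,242.32

$30,242.32


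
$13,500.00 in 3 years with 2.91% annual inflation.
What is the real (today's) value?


Formula: Real value = nominal / (1 + inflation)^years
Price level: (1 + 0.0291)^3 = 1.089865
Real value = $13,500.00 / 1.089865 = $12,386.85

$12,386.85


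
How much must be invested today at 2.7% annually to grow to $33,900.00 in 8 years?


Formula: PV = FV / (1 + r)^n
Substituting: PV = $33,900.00 / (1 + 0.027)^8
Discount factor: (1.027)^8 = 1.237552
PV = $33,900.00 / 1.237552 = $27,392.78

$27,392.78


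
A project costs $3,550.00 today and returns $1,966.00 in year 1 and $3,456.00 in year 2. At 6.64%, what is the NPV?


Formula: NPV = C0 + C1/(1+r) + C2/(1+r)^2
Discount C1: $1,966.00 / (1 + 0.0664) = $1,843.59
Discount C2: $3,456.00 / (1 + 0.0664)^2 = $3,039.02
NPV = -$3,550.00 + $1,843.59 + $3,039.02 = $1,332.61

$1,332.61


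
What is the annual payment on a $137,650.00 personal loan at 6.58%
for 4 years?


Formula: PMT = PV * r / (1 - (1+r)^(-n))
Denominator: 1 - (1 + 0.0658)^(-4) = 0.225008
Numerator: $137,650.00 * 0.0658 = 9057.37
PMT = 9057.37 / 0.225008 = $40,253.52

$40,253.52


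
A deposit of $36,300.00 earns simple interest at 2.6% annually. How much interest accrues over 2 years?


Formula: I = P * r * t
Substituting: I = $36,300.00 * 0.026 * 2
Step: I = $36,300.00 * 0.052
I = $1,887.60

$1,887.60


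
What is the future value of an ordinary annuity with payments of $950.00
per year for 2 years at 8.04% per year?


Formula: FV = PMT * ((1+r)^n - 1) / r
Growth factor: (1 + 0.0804)^2 = 1.167264
Numerator: 1.167264 - 1 = 0.167264
FV = $950.00 * 0.167264 / 0.0804 = $1,976.38

$1,976.38


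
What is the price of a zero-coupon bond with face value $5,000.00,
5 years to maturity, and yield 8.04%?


Formula: Price = FV / (1 + r)^n
Substituting: Price = $5,000.00 / (1 + 0.0804)^5
Discount factor: (1.0804)^5 = 1.472051
Price = $5,000.00 / 1.472051 = $3,396.62

$3,396.62


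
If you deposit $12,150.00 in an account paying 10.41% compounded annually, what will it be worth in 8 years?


Formula: FV = P * (1 + r)^n
Substituting: FV = $12,150.00 * (1 + 0.1041)^8
Growth factor: (1.1041)^8 = 2.208347
FV = $12,150.00 * 2.208347 = $26,831.41

$26,831.41


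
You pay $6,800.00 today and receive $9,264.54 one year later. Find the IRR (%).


Formula: IRR = C1/C0 - 1
Substituting: IRR = $9,264.54 / $6,800.00 - 1
Ratio: 1.362432 - 1 = 0.362432
IRR = 36.2432%

36.2432%


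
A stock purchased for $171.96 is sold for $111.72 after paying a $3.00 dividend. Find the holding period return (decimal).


Formula: HPR = (P1 - P0 + D) / P0
Gain: $111.72 - $171.96 + $3.00 = -$57.24
HPR = -$57.24 / $171.96 = -0.3329

-0.3329


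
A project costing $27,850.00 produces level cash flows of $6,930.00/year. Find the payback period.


Formula: Payback = investment / annual cash flow
Substituting: Payback = $27,850.00 / $6,930.00
Payback = 4.0188 years

4.0188 years


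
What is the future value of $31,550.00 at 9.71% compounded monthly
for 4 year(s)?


Formula: FV = P * (1 + r/m)^(m*t)
Period rate: r/m = 0.0971 / 12 = 0.008092
Total periods: m*t = 12 * 4 = 48
Growth factor: (1 + 0.008092)^48 = 1.472317
FV = $31,550.00 * 1.472317 = $46,451.59

$46,451.59


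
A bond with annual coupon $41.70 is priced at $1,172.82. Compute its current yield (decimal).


Formula: Current yield = annual coupon / price
Substituting: CY = $41.70 / $1,172.82
CY = 0.035555

0.035555


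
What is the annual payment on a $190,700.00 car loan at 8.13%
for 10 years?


Formula: PMT = PV * r / (1 - (1+r)^(-n))
Denominator: 1 - (1 + 0.0813)^(-10) = 0.542345
Numerator: $190,700.00 * 0.0813 = 15503.91
PMT = 15503.91 / 0.542345 = $28,586.79

$28,586.79


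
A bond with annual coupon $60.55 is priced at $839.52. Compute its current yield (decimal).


Formula: Current yield = annual coupon / price
Substituting: CY = $60.55 / $839.52
CY = 0.072125

0.072125


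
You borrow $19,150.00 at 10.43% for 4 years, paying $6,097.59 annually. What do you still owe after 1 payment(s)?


Formula: Balance = PV*(1+r)^k - PMT*((1+r)^k - 1)/r
Growth: (1 + 0.1043)^1 = 1.1043
Accumulated factor: ((1+r)^k - 1)/r = 1.0
Balance = $19,150.00 * 1.1043 - $6,097.59 * 1.0
Balance = $15,049.76

$15,049.76


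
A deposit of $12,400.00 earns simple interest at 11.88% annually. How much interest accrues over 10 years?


Formula: I = P * r * t
Substituting: I = $12,400.00 * 0.1188 * 10
Step: I = $12,400.00 * 1.188
I = $14,731.20

$14,731.20


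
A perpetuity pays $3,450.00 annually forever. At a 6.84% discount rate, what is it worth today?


Formula: PV = C / r
Substituting: PV = $3,450.00 / 0.0684
PV = $50,438.60

$50,438.60


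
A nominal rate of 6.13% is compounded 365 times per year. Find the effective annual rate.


Formula: EAR = (1 + r/m)^m - 1
Period rate: r/m = 0.0613 / 365 = 0.000168
Compounding: (1 + 0.000168)^365 = 1.063212
EAR = 1.063212 - 1 = 0.063212

0.063212


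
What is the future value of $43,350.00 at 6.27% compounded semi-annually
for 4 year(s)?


Formula: FV = P * (1 + r/m)^(m*t)
Period rate: r/m = 0.0627 / 2 = 0.03135
Total periods: m*t = 2 * 4 = 8
Growth factor: (1 + 0.03135)^8 = 1.280114
FV = $43,350.00 * 1.280114 = $55,492.93

$55,492.93


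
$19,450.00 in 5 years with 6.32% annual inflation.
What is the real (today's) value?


Formula: Real value = nominal / (1 + inflation)^years
Price level: (1 + 0.0632)^5 = 1.358548
Real value = $19,450.00 / 1.358548 = $14,316.76

$14,316.76


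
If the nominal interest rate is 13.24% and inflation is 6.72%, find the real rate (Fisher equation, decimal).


Formula: (1 + r_real) = (1 + r_nom) / (1 + inflation)
Substituting: (1 + r_real) = 1.1324 / 1.0672
(1 + r_real) = 1.061094
r_real = 1.061094 - 1 = 0.061094

0.061094


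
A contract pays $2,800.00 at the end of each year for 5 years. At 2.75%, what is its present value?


Formula: PV = PMT * (1 - (1+r)^(-n)) / r
Discount factor: (1 + 0.0275)^(-5) = 0.873154
Bracket: 1 - 0.873154 = 0.126846
PV = $2,800.00 * 0.126846 / 0.0275 = $12,915.23

$12,915.23


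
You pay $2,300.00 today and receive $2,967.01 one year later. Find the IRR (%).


Formula: IRR = C1/C0 - 1
Substituting: IRR = $2,967.01 / $2,300.00 - 1
Ratio: 1.290004 - 1 = 0.290004
IRR = 29.0004%

29.0004%


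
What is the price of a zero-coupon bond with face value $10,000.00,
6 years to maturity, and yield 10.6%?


Formula: Price = FV / (1 + r)^n
Substituting: Price = $10,000.00 / (1 + 0.106)^6
Discount factor: (1.106)^6 = 1.830336
Price = $10,000.00 / 1.830336 = $5,463.48

$5,463.48


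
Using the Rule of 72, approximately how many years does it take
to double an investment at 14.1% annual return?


Formula: Years ≈ 72 / r
Substituting: Years ≈ 72 / 14.1
Years ≈ 5.1

5.1 years


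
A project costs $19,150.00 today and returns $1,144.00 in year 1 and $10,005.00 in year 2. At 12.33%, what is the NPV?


Formula: NPV = C0 + C1/(1+r) + C2/(1+r)^2
Discount C1: $1,144.00 / (1 + 0.1233) = $1,018.43
Discount C2: $10,005.00 / (1 + 0.1233)^2 = $7,929.13
NPV = -$19,150.00 + $1,018.43 + $7,929.13 = -$10,202.44

-$10,202.44


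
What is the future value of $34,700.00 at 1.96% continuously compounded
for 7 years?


Formula: FV = P * e^(r*t)
Exponent: r*t = 0.0196 * 7 = 0.1372
e^(0.1372) = 1.147058
FV = $34,700.00 * 1.147058 = $39,802.90

$39,802.90


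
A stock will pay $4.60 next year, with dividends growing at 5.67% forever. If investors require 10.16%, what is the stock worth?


Formula: P = D1 / (r - g)
Spread: r - g = 0.1016 - 0.0567 = 0.0449
Substituting: P = $4.60 / 0.0449
P = $102.45

$102.45


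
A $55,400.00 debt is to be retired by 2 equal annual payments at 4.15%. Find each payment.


Formula: PMT = PV * r / (1 - (1+r)^(-n))
Denominator: 1 - (1 + 0.0415)^(-2) = 0.078105
Numerator: $55,400.00 * 0.0415 = 2299.1
PMT = 2299.1 / 0.078105 = $29,436.01

$29,436.01


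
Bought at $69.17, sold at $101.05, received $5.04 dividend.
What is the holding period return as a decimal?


Formula: HPR = (P1 - P0 + D) / P0
Gain: $101.05 - $69.17 + $5.04 = $36.92
HPR = $36.92 / $69.17 = 0.5338

0.5338


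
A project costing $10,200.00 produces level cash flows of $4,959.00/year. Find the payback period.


Formula: Payback = investment / annual cash flow
Substituting: Payback = $10,200.00 / $4,959.00
Payback = 2.0569 years

2.0569 years


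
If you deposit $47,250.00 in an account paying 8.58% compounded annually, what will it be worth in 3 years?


Formula: FV = P * (1 + r)^n
Substituting: FV = $47,250.00 * (1 + 0.0858)^3
Growth factor: (1.0858)^3 = 1.280117
FV = $47,250.00 * 1.280117 = $60,485.51

$60,485.51


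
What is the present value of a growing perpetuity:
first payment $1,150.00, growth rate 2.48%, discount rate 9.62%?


Formula: PV = C / (r - g)
Spread: r - g = 0.0962 - 0.0248 = 0.0714
Substituting: PV = $1,150.00 / 0.0714
PV = $16,106.44

$16,106.44


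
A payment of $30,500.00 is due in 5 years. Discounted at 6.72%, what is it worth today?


Formula: PV = FV / (1 + r)^n
Substituting: PV = $30,500.00 / (1 + 0.0672)^5
Discount factor: (1.0672)^5 = 1.384296
PV = $30,500.00 / 1.384296 = $22,032.85

$22,032.85


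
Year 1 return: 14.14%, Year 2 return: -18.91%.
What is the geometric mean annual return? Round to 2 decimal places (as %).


Formula: Geometric mean = ((1+r1)*(1+r2))^(1/2) - 1
Product: (1 + 0.1414) * (1 + -0.1891) = 1.1414 * 0.8109 = 0.925561
Square root: 0.925561^0.5 = 0.962061
Geometric mean = 0.962061 - 1 = -0.037939
As percentage: -3.79%

-3.79%


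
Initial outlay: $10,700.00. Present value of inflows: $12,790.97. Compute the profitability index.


Formula: PI = PV(cash flows) / initial investment
Substituting: PI = $12,790.97 / $10,700.00
PI = 1.1954

1.1954


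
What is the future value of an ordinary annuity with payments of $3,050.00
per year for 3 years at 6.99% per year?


Formula: FV = PMT * ((1+r)^n - 1) / r
Growth factor: (1 + 0.0699)^3 = 1.2247
Numerator: 1.2247 - 1 = 0.2247
FV = $3,050.00 * 0.2247 / 0.0699 = $9,804.49

$9,804.49


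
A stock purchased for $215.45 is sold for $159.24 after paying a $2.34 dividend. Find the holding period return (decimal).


Formula: HPR = (P1 - P0 + D) / P0
Gain: $159.24 - $215.45 + $2.34 = -$53.87
HPR = -$53.87 / $215.45 = -0.25

-0.25


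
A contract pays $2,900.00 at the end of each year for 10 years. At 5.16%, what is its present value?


Formula: PV = PMT * (1 - (1+r)^(-n)) / r
Discount factor: (1 + 0.0516)^(-10) = 0.604636
Bracket: 1 - 0.604636 = 0.395364
PV = $2,900.00 * 0.395364 / 0.0516 = $22,220.05

$22,220.05


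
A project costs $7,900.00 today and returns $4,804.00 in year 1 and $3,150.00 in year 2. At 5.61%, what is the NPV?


Formula: NPV = C0 + C1/(1+r) + C2/(1+r)^2
Discount C1: $4,804.00 / (1 + 0.0561) = $4,548.81
Discount C2: $3,150.00 / (1 + 0.0561)^2 = $2,824.23
NPV = -$7,900.00 + $4,548.81 + $2,824.23 = -$526.96

-$526.96


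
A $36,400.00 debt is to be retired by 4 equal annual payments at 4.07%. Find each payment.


Formula: PMT = PV * r / (1 - (1+r)^(-n))
Denominator: 1 - (1 + 0.0407)^(-4) = 0.147493
Numerator: $36,400.00 * 0.0407 = 1481.48
PMT = 1481.48 / 0.147493 = $10,044.39

$10,044.39


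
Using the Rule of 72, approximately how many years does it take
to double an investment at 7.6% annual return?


Formula: Years ≈ 72 / r
Substituting: Years ≈ 72 / 7.6
Years ≈ 9.5

9.5 years


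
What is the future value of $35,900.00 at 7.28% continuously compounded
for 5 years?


Formula: FV = P * e^(r*t)
Exponent: r*t = 0.0728 * 5 = 0.364
e^(0.364) = 1.439074
FV = $35,900.00 * 1.439074 = $51,662.76

$51,662.76


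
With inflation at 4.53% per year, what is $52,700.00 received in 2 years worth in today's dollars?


Formula: Real value = nominal / (1 + inflation)^years
Price level: (1 + 0.0453)^2 = 1.092652
Real value = $52,700.00 / 1.092652 = $48,231.27

$48,231.27


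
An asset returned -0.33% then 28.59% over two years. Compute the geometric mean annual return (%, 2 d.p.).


Formula: Geometric mean = ((1+r1)*(1+r2))^(1/2) - 1
Product: (1 + -0.0033) * (1 + 0.2859) = 0.9967 * 1.2859 = 1.281657
Square root: 1.281657^0.5 = 1.132103
Geometric mean = 1.132103 - 1 = 0.132103
As percentage: 13.21%

13.21%
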